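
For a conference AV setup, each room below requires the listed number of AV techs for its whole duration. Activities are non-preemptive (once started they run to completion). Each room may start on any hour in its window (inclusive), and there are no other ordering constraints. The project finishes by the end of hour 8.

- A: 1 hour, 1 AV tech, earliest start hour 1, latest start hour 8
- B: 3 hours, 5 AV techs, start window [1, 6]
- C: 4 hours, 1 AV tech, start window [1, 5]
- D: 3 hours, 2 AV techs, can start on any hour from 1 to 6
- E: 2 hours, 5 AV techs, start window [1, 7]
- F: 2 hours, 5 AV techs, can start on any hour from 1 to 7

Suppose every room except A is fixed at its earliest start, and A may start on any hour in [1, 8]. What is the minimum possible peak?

18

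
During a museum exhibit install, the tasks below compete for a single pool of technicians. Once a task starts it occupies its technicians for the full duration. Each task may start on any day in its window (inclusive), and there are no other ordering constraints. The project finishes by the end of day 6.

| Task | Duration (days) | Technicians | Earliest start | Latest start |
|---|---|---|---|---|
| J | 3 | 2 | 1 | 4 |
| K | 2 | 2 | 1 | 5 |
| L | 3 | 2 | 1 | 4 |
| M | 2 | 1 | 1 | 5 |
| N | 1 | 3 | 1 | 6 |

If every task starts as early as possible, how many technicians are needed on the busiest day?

10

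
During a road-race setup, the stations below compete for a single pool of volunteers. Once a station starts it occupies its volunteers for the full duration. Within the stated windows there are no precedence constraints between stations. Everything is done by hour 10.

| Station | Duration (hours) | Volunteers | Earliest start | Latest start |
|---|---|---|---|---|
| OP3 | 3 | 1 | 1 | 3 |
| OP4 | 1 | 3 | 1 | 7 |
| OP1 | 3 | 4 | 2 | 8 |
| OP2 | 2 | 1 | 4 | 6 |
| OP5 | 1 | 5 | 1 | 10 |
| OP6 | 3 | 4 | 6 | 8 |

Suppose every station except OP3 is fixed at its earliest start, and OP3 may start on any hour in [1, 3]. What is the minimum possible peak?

OP3@1: h1:9  h2:5  h3:5  h4:5  h5:1  h6:4  h7:4  h8:4  h9:0  h10:0 → peak 9
OP3@2: h1:8  h2:5  h3:5  h4:6  h5:1  h6:4  h7:4  h8:4  h9:0  h10:0 → peak 8
OP3@3: h1:8  h2:4  h3:5  h4:6  h5:2  h6:4  h7:4  h8:4  h9:0  h10:0 → peak 8
Best is OP3@2, peak 8.

8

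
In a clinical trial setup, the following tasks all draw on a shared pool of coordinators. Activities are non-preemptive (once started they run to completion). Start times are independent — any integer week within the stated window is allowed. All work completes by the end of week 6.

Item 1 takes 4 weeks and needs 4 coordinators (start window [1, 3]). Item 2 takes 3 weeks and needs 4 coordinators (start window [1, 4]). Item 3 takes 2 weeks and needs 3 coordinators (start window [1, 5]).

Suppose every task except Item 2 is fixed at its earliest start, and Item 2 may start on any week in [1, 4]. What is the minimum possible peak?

8

Item 2@1: w1:11  w2:11  w3:8  w4:4  w5:0  w6:0 → peak 11
Item 2@2: w1:7  w2:11  w3:8  w4:8  w5:0  w6:0 → peak 11
Item 2@3: w1:7  w2:7  w3:8  w4:8  w5:4  w6:0 → peak 8
Item 2@4: w1:7  w2:7  w3:4  w4:8  w5:4  w6:4 → peak 8
Best is Item 2@3, peak 8.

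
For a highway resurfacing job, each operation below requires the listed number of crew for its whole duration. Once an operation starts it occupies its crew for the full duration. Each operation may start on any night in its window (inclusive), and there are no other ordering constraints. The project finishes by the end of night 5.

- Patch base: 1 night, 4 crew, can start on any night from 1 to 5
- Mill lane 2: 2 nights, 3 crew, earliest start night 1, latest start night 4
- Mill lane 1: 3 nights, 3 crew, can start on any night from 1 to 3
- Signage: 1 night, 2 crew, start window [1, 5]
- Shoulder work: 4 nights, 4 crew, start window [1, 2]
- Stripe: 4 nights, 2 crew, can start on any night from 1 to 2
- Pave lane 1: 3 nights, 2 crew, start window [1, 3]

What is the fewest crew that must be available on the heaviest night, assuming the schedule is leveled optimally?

Early-start (Patch base@1, Mill lane 2@1, Mill lane 1@1, Signage@1, Shoulder work@1, Stripe@1, Pave lane 1@1) gives peak 20: n1:20  n2:14  n3:11  n4:6  n5:0.
Shift Mill lane 1→3, Shoulder work→2, Pave lane 1→2.
Schedule Patch base@1, Mill lane 2@1, Mill lane 1@3, Signage@1, Shoulder work@2, Stripe@1, Pave lane 1@2: n1:11  n2:11  n3:11  n4:11  n5:7 — peak 11.
Total crew member-nights = 51 over 5 nights ⇒ peak ≥ ⌈51/5⌉ = 11, so 11 is optimal.

11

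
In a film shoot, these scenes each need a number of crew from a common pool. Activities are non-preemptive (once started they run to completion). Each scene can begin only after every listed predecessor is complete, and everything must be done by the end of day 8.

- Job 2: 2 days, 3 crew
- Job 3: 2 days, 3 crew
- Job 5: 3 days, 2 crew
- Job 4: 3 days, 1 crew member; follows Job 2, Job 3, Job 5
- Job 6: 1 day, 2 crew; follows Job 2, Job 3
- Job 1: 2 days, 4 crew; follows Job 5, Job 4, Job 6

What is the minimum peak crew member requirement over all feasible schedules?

8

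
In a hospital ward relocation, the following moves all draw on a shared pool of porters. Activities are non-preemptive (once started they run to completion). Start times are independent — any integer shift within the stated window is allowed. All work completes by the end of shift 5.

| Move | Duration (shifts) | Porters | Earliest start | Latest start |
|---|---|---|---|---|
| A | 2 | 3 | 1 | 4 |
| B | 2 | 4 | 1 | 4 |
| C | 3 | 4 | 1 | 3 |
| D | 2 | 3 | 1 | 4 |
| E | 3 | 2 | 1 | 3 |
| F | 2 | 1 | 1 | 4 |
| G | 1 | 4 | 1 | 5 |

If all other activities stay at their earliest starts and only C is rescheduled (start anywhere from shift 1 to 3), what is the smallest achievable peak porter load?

C@1: s1:21  s2:17  s3:6  s4:0  s5:0 → peak 21
C@2: s1:17  s2:17  s3:6  s4:4  s5:0 → peak 17
C@3: s1:17  s2:13  s3:6  s4:4  s5:4 → peak 17
Best is C@2, peak 17.

17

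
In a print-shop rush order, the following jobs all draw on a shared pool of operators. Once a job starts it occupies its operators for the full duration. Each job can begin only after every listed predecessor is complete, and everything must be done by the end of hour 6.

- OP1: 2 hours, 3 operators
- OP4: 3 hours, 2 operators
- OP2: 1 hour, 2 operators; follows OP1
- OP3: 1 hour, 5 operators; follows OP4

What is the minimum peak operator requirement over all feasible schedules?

5

Schedule OP1@1, OP4@1, OP2@3, OP3@4: h1:5  h2:5  h3:4  h4:5  h5:0  h6:0 — peak 5.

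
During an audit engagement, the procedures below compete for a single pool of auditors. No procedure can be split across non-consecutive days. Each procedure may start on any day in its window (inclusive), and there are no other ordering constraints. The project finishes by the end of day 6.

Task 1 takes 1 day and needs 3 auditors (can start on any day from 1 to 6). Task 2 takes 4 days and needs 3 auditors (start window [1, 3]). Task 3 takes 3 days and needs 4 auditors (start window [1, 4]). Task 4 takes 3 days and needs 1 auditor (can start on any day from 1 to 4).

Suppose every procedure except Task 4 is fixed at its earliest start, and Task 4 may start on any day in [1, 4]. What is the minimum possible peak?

10

Task 4@1: d1:11  d2:8  d3:8  d4:3  d5:0  d6:0 → peak 11
Task 4@2: d1:10  d2:8  d3:8  d4:4  d5:0  d6:0 → peak 10
Task 4@3: d1:10  d2:7  d3:8  d4:4  d5:1  d6:0 → peak 10
Task 4@4: d1:10  d2:7  d3:7  d4:4  d5:1  d6:1 → peak 10
Best is Task 4@2, peak 10.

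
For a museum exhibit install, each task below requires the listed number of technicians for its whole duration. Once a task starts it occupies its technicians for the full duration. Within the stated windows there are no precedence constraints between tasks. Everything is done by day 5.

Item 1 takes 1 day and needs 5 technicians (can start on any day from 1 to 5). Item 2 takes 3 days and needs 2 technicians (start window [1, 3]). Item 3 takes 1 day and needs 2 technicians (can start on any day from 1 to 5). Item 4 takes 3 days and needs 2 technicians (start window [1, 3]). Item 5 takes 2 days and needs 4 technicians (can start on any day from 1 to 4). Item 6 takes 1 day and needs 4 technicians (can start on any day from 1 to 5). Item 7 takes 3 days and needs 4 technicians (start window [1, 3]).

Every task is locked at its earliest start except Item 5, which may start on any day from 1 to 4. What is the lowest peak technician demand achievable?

Item 5@1: d1:23  d2:12  d3:8  d4:0  d5:0 → peak 23
Item 5@2: d1:19  d2:12  d3:12  d4:0  d5:0 → peak 19
Item 5@3: d1:19  d2:8  d3:12  d4:4  d5:0 → peak 19
Item 5@4: d1:19  d2:8  d3:8  d4:4  d5:4 → peak 19
Best is Item 5@2, peak 19.

19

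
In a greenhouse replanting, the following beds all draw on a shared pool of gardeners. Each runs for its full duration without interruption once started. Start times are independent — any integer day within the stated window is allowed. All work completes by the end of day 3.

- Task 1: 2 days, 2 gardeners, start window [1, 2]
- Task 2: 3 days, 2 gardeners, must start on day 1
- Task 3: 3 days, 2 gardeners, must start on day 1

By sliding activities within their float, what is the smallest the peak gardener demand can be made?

Schedule Task 1@1, Task 2@1, Task 3@1: d1:6  d2:6  d3:4 — peak 6.
Total gardener-days = 16 over 3 days ⇒ peak ≥ ⌈16/3⌉ = 6, so 6 is optimal.

6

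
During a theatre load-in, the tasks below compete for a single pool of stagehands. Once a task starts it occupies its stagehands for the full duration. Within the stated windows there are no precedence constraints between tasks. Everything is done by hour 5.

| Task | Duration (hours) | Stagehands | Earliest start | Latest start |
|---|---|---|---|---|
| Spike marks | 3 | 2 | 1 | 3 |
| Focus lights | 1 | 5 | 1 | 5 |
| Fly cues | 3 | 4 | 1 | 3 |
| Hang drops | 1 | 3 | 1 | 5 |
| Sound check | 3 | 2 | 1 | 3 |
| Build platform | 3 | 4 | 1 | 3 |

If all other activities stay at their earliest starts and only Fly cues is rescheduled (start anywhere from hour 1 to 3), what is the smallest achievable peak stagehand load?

16

Fly cues@1: h1:20  h2:12  h3:12  h4:0  h5:0 → peak 20
Fly cues@2: h1:16  h2:12  h3:12  h4:4  h5:0 → peak 16
Fly cues@3: h1:16  h2:8  h3:12  h4:4  h5:4 → peak 16
Best is Fly cues@2, peak 16.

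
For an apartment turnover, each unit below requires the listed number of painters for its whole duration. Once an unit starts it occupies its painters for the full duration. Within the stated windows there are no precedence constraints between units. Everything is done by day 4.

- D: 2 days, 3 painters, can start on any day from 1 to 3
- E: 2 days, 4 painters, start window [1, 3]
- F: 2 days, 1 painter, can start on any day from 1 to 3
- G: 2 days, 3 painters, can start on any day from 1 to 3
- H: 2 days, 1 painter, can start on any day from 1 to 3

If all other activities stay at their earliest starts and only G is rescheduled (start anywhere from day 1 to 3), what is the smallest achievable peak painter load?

G@1: d1:12  d2:12  d3:0  d4:0 → peak 12
G@2: d1:9  d2:12  d3:3  d4:0 → peak 12
G@3: d1:9  d2:9  d3:3  d4:3 → peak 9
Best is G@3, peak 9.

9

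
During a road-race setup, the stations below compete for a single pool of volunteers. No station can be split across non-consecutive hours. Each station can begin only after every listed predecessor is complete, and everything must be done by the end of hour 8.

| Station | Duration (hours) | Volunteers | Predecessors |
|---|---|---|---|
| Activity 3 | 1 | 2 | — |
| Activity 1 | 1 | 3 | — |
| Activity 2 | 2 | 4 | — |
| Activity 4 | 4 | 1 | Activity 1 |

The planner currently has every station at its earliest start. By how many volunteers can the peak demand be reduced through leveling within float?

5

Early-start peak: h1:9  h2:5  h3:1  h4:1  h5:1  h6:0  h7:0  h8:0 ⇒ 9.
Leveled (Activity 3@1, Activity 1@2, Activity 2@3, Activity 4@5): h1:2  h2:3  h3:4  h4:4  h5:1  h6:1  h7:1  h8:1 ⇒ 4.
Reduction 9 − 4 = 5.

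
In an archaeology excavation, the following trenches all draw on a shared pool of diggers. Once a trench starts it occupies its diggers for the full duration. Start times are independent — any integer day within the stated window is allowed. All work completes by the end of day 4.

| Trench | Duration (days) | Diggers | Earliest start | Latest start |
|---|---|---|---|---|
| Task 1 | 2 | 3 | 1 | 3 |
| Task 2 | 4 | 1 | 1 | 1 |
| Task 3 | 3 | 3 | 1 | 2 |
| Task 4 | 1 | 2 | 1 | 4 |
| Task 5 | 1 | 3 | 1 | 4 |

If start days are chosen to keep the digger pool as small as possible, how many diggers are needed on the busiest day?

Early-start (Task 1@1, Task 2@1, Task 3@1, Task 4@1, Task 5@1) gives peak 12: d1:12  d2:7  d3:4  d4:1.
Shift Task 4→3, Task 5→4.
Schedule Task 1@1, Task 2@1, Task 3@1, Task 4@3, Task 5@4: d1:7  d2:7  d3:6  d4:4 — peak 7.

7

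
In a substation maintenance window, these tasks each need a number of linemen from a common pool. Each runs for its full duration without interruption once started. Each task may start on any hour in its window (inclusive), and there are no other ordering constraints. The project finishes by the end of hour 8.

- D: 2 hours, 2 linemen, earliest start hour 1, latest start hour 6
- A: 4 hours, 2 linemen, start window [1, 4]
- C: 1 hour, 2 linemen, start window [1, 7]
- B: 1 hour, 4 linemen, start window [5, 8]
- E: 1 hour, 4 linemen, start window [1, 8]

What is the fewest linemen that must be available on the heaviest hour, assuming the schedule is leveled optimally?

4

Early-start (D@1, A@1, C@1, B@5, E@1) gives peak 10: h1:10  h2:4  h3:2  h4:2  h5:4  h6:0  h7:0  h8:0.
Shift C→3, E→6.
Schedule D@1, A@1, C@3, B@5, E@6: h1:4  h2:4  h3:4  h4:2  h5:4  h6:4  h7:0  h8:0 — peak 4.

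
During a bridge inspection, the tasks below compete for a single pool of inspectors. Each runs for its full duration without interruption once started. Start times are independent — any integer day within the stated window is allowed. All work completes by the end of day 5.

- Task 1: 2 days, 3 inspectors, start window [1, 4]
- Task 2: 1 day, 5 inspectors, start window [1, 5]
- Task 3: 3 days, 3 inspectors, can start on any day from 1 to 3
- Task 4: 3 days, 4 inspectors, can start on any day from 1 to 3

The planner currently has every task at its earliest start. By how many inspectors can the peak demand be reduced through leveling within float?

Early-start peak: d1:15  d2:10  d3:7  d4:0  d5:0 ⇒ 15.
Leveled (Task 1@1, Task 2@1, Task 3@2, Task 4@3): d1:8  d2:6  d3:7  d4:7  d5:4 ⇒ 8.
Reduction 15 − 8 = 7.

7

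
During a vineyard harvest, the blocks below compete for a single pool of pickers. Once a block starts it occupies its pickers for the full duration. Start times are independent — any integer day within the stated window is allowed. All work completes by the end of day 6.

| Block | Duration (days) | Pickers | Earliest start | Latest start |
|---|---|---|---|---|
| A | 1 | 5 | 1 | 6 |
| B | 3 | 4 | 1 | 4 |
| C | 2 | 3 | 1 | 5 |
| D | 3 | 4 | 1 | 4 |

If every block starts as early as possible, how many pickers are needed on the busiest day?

Early-start schedule: A@1, B@1, C@1, D@1.
Load per day: day 1: 16, day 2: 11, day 3: 8, day 4: 0, day 5: 0, day 6: 0.
Peak is 16.

16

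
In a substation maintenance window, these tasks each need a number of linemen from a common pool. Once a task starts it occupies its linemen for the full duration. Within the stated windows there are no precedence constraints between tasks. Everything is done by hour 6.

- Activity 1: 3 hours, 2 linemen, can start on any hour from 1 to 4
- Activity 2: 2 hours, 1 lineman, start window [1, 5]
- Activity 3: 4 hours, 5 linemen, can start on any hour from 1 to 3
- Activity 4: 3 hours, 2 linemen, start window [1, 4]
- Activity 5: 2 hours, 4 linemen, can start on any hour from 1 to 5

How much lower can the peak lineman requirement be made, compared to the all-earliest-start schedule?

Early-start peak: h1:14  h2:14  h3:9  h4:5  h5:0  h6:0 ⇒ 14.
Leveled (Activity 1@1, Activity 2@1, Activity 3@3, Activity 4@4, Activity 5@1): h1:7  h2:7  h3:7  h4:7  h5:7  h6:7 ⇒ 7.
Reduction 14 − 7 = 7.

7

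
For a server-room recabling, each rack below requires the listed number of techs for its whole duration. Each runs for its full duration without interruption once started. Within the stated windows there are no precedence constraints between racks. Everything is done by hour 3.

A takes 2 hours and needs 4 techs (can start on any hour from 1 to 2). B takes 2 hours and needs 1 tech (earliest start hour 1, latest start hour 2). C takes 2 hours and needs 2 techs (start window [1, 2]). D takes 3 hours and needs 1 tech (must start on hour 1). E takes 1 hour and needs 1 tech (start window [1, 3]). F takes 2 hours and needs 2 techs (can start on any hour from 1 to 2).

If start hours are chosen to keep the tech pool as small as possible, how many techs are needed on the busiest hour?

Early-start (A@1, B@1, C@1, D@1, E@1, F@1) gives peak 11: h1:11  h2:10  h3:1.
Shift F→2.
Schedule A@1, B@1, C@1, D@1, E@1, F@2: h1:9  h2:10  h3:3 — peak 10.

10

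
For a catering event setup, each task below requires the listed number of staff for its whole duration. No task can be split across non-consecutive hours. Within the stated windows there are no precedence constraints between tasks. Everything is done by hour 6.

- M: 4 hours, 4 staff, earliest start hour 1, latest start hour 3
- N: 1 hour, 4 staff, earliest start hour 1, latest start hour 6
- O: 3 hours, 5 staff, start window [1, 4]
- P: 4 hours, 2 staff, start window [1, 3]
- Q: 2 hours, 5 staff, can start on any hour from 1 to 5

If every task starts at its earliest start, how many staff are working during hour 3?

At early start, hour 3 has: M, O, P.
Demand: 4 + 5 + 2 = 11.

11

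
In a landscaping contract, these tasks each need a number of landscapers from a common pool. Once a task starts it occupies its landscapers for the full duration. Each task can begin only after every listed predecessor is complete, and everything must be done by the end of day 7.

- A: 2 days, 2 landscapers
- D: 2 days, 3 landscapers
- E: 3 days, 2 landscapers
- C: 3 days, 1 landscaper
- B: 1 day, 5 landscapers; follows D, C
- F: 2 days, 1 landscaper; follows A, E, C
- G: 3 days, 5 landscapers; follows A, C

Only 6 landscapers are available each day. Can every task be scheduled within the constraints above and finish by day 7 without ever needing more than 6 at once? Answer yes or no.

no

The minimum achievable peak is 7; 6 < 7, so no feasible schedule stays within the cap.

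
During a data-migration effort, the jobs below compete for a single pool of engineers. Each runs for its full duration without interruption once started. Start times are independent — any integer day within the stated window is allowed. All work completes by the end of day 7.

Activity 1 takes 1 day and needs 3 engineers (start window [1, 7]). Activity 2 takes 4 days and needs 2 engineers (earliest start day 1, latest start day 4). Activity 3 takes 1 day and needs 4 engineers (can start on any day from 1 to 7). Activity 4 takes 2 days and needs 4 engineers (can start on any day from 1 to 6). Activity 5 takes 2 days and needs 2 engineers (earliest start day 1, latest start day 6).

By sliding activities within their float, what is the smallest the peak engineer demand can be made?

5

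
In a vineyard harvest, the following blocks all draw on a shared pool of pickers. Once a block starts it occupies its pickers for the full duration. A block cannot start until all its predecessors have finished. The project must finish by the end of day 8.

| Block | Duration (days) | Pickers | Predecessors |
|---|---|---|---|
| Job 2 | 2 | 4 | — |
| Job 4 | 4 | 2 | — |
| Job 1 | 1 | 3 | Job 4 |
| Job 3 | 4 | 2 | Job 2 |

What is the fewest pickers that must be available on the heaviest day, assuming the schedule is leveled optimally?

4

Early-start (Job 2@1, Job 4@1, Job 1@5, Job 3@3) gives peak 6: d1:6  d2:6  d3:4  d4:4  d5:5  d6:2  d7:0  d8:0.
Shift Job 4→3, Job 1→7.
Schedule Job 2@1, Job 4@3, Job 1@7, Job 3@3: d1:4  d2:4  d3:4  d4:4  d5:4  d6:4  d7:3  d8:0 — peak 4.
Total picker-days = 27 over 8 days ⇒ peak ≥ ⌈27/8⌉ = 4, so 4 is optimal.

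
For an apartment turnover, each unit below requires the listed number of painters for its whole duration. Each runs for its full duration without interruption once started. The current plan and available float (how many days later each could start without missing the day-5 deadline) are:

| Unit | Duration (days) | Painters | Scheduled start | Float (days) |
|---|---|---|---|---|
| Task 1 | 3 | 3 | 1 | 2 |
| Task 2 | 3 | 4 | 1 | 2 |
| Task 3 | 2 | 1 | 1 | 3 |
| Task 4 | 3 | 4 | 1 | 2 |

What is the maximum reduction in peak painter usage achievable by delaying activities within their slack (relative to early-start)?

Early-start peak: d1:12  d2:12  d3:11  d4:0  d5:0 ⇒ 12.
Leveled (Task 1@1, Task 2@1, Task 3@1, Task 4@3): d1:8  d2:8  d3:11  d4:4  d5:4 ⇒ 11.
Reduction 12 − 11 = 1.

1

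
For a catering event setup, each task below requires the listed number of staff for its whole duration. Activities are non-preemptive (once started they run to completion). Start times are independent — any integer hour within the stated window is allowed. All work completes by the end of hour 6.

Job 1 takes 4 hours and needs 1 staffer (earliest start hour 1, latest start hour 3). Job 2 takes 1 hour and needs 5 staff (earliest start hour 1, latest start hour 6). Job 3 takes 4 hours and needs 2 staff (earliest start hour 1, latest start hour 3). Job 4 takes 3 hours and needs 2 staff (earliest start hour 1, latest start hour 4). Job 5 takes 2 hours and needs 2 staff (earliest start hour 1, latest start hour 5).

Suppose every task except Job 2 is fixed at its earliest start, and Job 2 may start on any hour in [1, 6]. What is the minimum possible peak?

7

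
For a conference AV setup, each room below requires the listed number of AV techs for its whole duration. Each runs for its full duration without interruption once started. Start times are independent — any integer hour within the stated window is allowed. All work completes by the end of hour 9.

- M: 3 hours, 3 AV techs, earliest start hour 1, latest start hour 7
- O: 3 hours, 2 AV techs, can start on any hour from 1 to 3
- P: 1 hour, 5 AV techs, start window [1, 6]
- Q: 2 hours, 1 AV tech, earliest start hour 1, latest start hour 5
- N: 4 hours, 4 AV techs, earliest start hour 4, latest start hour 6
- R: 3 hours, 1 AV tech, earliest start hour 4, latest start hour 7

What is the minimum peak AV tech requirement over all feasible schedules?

Early-start (M@1, O@1, P@1, Q@1, N@4, R@4) gives peak 11: h1:11  h2:6  h3:5  h4:5  h5:5  h6:5  h7:4  h8:0  h9:0.
Shift P→4, Q→5, N→5, R→7.
Schedule M@1, O@1, P@4, Q@5, N@5, R@7: h1:5  h2:5  h3:5  h4:5  h5:5  h6:5  h7:5  h8:5  h9:1 — peak 5.
Total AV tech-hours = 41 over 9 hours ⇒ peak ≥ ⌈41/9⌉ = 5, so 5 is optimal.

5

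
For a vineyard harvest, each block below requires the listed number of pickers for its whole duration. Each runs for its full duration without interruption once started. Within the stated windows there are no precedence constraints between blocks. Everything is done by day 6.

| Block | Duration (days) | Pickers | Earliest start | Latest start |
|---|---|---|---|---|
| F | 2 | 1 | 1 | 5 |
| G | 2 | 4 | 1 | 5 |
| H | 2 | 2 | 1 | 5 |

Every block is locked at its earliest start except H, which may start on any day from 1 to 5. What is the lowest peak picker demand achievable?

5

H@1: d1:7  d2:7  d3:0  d4:0  d5:0  d6:0 → peak 7
H@2: d1:5  d2:7  d3:2  d4:0  d5:0  d6:0 → peak 7
H@3: d1:5  d2:5  d3:2  d4:2  d5:0  d6:0 → peak 5
H@4: d1:5  d2:5  d3:0  d4:2  d5:2  d6:0 → peak 5
H@5: d1:5  d2:5  d3:0  d4:0  d5:2  d6:2 → peak 5
Best is H@3, peak 5.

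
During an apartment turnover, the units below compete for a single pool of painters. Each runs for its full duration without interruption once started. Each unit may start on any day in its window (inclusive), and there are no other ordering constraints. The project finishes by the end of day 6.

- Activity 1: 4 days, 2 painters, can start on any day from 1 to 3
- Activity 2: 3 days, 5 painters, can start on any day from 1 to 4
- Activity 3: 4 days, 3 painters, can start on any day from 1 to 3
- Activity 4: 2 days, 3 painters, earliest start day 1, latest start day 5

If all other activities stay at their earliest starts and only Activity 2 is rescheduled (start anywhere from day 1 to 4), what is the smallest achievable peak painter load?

Activity 2@1: d1:13  d2:13  d3:10  d4:5  d5:0  d6:0 → peak 13
Activity 2@2: d1:8  d2:13  d3:10  d4:10  d5:0  d6:0 → peak 13
Activity 2@3: d1:8  d2:8  d3:10  d4:10  d5:5  d6:0 → peak 10
Activity 2@4: d1:8  d2:8  d3:5  d4:10  d5:5  d6:5 → peak 10
Best is Activity 2@3, peak 10.

10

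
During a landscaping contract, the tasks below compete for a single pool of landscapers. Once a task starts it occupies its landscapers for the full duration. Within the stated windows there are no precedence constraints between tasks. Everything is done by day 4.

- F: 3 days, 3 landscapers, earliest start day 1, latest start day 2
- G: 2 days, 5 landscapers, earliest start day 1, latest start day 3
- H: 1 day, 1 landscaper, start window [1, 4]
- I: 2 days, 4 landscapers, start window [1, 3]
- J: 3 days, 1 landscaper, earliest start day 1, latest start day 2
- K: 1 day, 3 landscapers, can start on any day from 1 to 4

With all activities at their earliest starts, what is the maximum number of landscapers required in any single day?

17

Early-start schedule: F@1, G@1, H@1, I@1, J@1, K@1.
Load per day: day 1: 17, day 2: 13, day 3: 4, day 4: 0.
Peak is 17.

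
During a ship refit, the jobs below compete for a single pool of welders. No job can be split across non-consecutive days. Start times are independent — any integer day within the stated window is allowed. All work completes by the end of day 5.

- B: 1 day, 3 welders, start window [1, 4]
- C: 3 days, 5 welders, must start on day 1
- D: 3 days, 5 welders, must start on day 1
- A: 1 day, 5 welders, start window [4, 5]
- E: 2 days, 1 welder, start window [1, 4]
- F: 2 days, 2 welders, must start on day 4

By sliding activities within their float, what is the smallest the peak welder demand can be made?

10

Early-start (B@1, C@1, D@1, A@4, E@1, F@4) gives peak 14: d1:14  d2:11  d3:10  d4:7  d5:2.
Shift B→4, A→5, E→4.
Schedule B@4, C@1, D@1, A@5, E@4, F@4: d1:10  d2:10  d3:10  d4:6  d5:8 — peak 10.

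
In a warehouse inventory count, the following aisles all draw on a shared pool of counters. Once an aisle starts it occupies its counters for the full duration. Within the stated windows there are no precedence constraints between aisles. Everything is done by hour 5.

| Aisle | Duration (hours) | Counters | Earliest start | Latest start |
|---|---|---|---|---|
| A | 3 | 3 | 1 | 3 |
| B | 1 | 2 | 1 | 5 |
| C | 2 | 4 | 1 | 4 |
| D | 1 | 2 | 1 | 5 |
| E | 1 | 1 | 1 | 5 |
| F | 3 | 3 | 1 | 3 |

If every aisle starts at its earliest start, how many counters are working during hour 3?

6

At early start, hour 3 has: A, F.
Demand: 3 + 3 = 6.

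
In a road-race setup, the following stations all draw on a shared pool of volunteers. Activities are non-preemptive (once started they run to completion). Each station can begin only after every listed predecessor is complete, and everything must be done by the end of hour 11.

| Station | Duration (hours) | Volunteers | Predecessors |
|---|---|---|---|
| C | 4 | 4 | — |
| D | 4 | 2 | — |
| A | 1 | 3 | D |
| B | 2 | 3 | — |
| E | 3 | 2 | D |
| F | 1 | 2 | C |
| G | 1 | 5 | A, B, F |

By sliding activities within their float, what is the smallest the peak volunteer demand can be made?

6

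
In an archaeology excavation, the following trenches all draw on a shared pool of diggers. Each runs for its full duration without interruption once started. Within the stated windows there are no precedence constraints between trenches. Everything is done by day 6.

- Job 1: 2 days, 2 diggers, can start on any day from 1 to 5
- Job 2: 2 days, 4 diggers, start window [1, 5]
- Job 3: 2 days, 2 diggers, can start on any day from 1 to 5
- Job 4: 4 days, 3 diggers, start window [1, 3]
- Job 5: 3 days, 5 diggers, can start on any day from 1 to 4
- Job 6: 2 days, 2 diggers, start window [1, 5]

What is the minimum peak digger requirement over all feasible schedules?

9

Early-start (Job 1@1, Job 2@1, Job 3@1, Job 4@1, Job 5@1, Job 6@1) gives peak 18: d1:18  d2:18  d3:8  d4:3  d5:0  d6:0.
Shift Job 3→5, Job 5→3, Job 6→5.
Schedule Job 1@1, Job 2@1, Job 3@5, Job 4@1, Job 5@3, Job 6@5: d1:9  d2:9  d3:8  d4:8  d5:9  d6:4 — peak 9.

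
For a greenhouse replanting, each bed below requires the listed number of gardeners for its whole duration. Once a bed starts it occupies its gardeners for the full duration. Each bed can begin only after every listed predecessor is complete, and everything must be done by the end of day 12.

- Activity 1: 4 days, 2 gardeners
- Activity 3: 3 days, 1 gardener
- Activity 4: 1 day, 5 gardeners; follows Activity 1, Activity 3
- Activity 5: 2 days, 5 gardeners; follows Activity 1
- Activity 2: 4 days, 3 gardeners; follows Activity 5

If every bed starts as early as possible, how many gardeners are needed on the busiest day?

Early-start schedule: Activity 1@1, Activity 3@1, Activity 4@5, Activity 5@5, Activity 2@7.
Load per day: day 1: 3, day 2: 3, day 3: 3, day 4: 2, day 5: 10, day 6: 5, day 7: 3, day 8: 3, day 9: 3, day 10: 3, day 11: 0, day 12: 0.
Peak is 10.

10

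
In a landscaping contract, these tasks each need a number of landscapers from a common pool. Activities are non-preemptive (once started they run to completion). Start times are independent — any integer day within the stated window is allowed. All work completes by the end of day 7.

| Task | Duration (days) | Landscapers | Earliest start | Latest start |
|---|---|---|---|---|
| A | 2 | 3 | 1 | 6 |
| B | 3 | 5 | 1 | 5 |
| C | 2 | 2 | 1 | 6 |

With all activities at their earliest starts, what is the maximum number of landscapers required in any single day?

Early-start schedule: A@1, B@1, C@1.
Load per day: day 1: 10, day 2: 10, day 3: 5, day 4: 0, day 5: 0, day 6: 0, day 7: 0.
Peak is 10.

10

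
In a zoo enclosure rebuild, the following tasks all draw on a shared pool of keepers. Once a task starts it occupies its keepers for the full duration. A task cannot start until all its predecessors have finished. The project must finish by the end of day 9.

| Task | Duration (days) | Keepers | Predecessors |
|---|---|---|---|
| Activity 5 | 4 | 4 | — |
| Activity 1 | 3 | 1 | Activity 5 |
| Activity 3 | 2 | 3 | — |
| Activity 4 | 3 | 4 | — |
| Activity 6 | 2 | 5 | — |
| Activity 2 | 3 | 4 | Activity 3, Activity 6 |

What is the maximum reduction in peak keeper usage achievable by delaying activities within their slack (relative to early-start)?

Early-start peak: d1:16  d2:16  d3:12  d4:8  d5:5  d6:1  d7:1  d8:0  d9:0 ⇒ 16.
Leveled (Activity 5@1, Activity 1@6, Activity 3@4, Activity 4@1, Activity 6@5, Activity 2@7): d1:8  d2:8  d3:8  d4:7  d5:8  d6:6  d7:5  d8:5  d9:4 ⇒ 8.
Reduction 16 − 8 = 8.

8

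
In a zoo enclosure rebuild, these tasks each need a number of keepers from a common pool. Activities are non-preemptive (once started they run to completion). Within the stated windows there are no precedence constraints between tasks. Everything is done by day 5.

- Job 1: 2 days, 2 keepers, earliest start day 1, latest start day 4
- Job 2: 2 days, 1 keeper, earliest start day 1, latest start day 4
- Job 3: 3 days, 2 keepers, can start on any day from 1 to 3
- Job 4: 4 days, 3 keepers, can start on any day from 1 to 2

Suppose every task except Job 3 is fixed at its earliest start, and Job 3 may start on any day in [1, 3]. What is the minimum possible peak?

Job 3@1: d1:8  d2:8  d3:5  d4:3  d5:0 → peak 8
Job 3@2: d1:6  d2:8  d3:5  d4:5  d5:0 → peak 8
Job 3@3: d1:6  d2:6  d3:5  d4:5  d5:2 → peak 6
Best is Job 3@3, peak 6.

6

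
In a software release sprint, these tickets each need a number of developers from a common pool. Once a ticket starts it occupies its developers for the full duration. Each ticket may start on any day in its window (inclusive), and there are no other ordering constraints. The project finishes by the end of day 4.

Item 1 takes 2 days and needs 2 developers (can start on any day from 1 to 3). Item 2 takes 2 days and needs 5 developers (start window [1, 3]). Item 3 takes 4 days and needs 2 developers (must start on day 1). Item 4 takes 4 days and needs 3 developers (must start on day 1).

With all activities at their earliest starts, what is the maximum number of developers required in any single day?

12

Early-start schedule: Item 1@1, Item 2@1, Item 3@1, Item 4@1.
Load per day: day 1: 12, day 2: 12, day 3: 5, day 4: 5.
Peak is 12.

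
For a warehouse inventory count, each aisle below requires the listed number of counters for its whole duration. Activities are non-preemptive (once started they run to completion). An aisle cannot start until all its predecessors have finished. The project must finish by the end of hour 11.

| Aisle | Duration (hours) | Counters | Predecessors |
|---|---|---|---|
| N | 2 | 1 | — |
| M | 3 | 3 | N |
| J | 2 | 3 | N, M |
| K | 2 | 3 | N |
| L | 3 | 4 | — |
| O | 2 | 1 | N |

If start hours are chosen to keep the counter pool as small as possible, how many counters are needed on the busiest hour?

Early-start (N@1, M@3, J@6, K@3, L@1, O@3) gives peak 11: h1:5  h2:5  h3:11  h4:7  h5:3  h6:3  h7:3  h8:0  h9:0  h10:0  h11:0.
Shift M→4, J→7, K→9.
Schedule N@1, M@4, J@7, K@9, L@1, O@3: h1:5  h2:5  h3:5  h4:4  h5:3  h6:3  h7:3  h8:3  h9:3  h10:3  h11:0 — peak 5.

5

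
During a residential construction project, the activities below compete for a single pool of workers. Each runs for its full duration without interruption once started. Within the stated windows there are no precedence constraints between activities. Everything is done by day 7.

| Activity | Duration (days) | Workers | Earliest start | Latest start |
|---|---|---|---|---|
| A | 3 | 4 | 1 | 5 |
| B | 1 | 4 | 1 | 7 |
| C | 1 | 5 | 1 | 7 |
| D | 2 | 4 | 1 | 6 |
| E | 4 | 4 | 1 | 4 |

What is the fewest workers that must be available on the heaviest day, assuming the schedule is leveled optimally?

8

Early-start (A@1, B@1, C@1, D@1, E@1) gives peak 21: d1:21  d2:12  d3:8  d4:4  d5:0  d6:0  d7:0.
Shift C→6, D→4, E→2.
Schedule A@1, B@1, C@6, D@4, E@2: d1:8  d2:8  d3:8  d4:8  d5:8  d6:5  d7:0 — peak 8.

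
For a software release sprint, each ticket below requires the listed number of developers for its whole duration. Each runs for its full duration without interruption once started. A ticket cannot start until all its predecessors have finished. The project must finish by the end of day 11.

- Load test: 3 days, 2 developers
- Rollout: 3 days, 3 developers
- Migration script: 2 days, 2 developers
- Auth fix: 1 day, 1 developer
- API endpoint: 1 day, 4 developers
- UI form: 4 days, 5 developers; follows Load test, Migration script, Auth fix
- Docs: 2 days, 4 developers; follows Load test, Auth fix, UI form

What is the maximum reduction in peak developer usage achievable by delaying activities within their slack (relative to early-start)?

6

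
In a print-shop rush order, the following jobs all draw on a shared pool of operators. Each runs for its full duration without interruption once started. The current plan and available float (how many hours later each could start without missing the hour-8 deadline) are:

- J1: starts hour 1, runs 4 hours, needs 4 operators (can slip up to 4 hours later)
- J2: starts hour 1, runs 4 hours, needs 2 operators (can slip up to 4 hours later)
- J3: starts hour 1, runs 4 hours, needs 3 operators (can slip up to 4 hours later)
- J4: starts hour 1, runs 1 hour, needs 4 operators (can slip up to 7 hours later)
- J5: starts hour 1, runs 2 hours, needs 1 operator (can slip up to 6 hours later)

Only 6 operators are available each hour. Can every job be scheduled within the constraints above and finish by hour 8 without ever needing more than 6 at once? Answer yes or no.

The minimum achievable peak is 7; 6 < 7, so no feasible schedule stays within the cap.

no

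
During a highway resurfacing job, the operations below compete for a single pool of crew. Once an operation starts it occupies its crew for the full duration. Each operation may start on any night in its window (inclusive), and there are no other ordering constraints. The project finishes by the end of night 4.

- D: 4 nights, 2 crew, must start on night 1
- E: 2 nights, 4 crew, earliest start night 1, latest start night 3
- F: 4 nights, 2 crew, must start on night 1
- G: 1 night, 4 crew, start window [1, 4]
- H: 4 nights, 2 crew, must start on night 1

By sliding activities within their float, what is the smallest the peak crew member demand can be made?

Early-start (D@1, E@1, F@1, G@1, H@1) gives peak 14: n1:14  n2:10  n3:6  n4:6.
Shift G→3.
Schedule D@1, E@1, F@1, G@3, H@1: n1:10  n2:10  n3:10  n4:6 — peak 10.
No arrangement of the 12 feasible schedules does better.

10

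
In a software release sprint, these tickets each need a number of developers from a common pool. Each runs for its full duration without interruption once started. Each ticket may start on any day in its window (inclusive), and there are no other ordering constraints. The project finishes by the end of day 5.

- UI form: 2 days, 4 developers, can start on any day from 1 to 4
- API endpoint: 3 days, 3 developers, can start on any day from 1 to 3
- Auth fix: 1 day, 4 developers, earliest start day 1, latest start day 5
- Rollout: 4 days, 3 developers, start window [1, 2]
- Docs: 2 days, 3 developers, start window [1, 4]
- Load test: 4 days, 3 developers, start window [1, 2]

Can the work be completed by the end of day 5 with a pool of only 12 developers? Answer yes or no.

Schedule UI form@1, API endpoint@3, Auth fix@1, Rollout@1, Docs@3, Load test@2: d1:11  d2:10  d3:12  d4:12  d5:6 — peak 12 ≤ 12.

yes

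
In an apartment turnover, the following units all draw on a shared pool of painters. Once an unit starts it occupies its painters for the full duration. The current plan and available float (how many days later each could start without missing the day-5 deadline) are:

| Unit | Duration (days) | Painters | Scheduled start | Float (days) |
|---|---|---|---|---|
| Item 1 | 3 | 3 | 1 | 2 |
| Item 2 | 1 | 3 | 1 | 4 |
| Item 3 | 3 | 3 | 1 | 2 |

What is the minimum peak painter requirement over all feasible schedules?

6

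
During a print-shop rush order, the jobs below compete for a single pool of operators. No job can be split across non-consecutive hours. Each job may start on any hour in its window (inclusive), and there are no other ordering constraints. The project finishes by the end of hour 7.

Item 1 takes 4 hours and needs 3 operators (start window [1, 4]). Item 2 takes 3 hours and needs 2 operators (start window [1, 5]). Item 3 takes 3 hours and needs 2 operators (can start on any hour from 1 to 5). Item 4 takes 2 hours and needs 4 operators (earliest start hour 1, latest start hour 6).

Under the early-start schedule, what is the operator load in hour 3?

7

At early start, hour 3 has: Item 1, Item 2, Item 3.
Demand: 3 + 2 + 2 = 7.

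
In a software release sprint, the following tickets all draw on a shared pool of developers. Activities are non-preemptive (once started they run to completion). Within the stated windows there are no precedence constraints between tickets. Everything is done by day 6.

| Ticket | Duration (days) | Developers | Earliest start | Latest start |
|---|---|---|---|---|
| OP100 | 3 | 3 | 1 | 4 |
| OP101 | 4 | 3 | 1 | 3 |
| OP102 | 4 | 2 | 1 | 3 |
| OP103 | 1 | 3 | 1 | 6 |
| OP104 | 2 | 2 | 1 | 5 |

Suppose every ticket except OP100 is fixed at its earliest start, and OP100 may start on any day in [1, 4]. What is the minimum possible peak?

OP100@1: d1:13  d2:10  d3:8  d4:5  d5:0  d6:0 → peak 13
OP100@2: d1:10  d2:10  d3:8  d4:8  d5:0  d6:0 → peak 10
OP100@3: d1:10  d2:7  d3:8  d4:8  d5:3  d6:0 → peak 10
OP100@4: d1:10  d2:7  d3:5  d4:8  d5:3  d6:3 → peak 10
Best is OP100@2, peak 10.

10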